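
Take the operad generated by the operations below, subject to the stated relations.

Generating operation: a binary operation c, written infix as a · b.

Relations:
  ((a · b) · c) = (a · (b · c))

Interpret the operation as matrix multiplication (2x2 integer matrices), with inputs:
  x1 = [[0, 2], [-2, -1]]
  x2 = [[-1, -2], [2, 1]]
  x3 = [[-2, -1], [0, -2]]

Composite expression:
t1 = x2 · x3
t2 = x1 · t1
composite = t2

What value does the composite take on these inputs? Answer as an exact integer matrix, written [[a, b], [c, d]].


(x2 · x3) = [[2, 5], [-4, -4]]
(x1 · (x2 · x3)) = [[-8, -8], [0, -6]]

[[-8, -8], [0, -6]]


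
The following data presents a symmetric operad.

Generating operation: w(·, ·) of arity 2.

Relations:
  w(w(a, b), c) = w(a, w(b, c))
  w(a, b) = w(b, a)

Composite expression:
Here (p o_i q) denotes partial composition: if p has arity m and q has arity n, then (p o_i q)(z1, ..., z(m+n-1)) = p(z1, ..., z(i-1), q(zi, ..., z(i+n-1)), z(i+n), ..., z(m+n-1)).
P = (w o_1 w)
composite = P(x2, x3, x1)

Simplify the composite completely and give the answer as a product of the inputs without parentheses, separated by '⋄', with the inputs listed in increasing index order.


x1 ⋄ x2 ⋄ x3


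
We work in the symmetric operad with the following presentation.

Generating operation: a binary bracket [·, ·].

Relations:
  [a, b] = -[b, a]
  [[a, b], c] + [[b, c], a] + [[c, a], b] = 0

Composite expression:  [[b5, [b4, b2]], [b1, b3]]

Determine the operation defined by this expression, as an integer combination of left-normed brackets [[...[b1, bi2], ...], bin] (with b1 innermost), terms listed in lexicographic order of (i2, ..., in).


-[[[[b1, b3], b2], b4], b5] + [[[[b1, b3], b4], b2], b5] + [[[[b1, b3], b5], b2], b4] - [[[[b1, b3], b5], b4], b2]

Skip Jacobi rewriting: expand, keep b1-initial words, read off terms.
Composite bracket: [[b5, [b4, b2]], [b1, b3]]
Each bracket splits as ab - ba, giving 16 signed words (2^4 = 16).
Coefficients come from the b1-initial words:
  sign of b1b3b2b4b5 is -1, so it contributes -[[[[b1, b3], b2], b4], b5]
  sign of b1b3b4b2b5 is +1, so it contributes +[[[[b1, b3], b4], b2], b5]
  sign of b1b3b5b2b4 is +1, so it contributes +[[[[b1, b3], b5], b2], b4]
  sign of b1b3b5b4b2 is -1, so it contributes -[[[[b1, b3], b5], b4], b2]


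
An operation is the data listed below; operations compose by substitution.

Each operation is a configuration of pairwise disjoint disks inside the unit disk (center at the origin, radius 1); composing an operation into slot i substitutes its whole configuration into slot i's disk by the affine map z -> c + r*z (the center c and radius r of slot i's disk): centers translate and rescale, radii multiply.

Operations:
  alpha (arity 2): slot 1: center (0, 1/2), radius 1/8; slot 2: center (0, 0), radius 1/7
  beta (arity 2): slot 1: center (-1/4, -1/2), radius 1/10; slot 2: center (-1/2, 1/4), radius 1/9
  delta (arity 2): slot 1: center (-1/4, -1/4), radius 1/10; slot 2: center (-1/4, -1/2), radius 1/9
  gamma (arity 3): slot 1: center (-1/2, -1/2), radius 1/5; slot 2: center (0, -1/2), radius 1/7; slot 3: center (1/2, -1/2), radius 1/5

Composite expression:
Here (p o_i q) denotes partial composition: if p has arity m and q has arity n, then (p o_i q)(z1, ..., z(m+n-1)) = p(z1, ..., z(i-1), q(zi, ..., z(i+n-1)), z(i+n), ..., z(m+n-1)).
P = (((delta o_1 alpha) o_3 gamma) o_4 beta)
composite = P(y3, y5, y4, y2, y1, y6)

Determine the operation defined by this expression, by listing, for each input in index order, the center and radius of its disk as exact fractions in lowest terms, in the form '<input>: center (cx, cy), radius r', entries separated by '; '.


y1: center (-65/252, -139/252), radius 1/567; y2: center (-16/63, -71/126), radius 1/630; y3: center (-1/4, -1/5), radius 1/80; y4: center (-11/36, -5/9), radius 1/45; y5: center (-1/4, -1/4), radius 1/70; y6: center (-7/36, -5/9), radius 1/45

Follow each y-input down from delta: c' goes to c + r*c', radius to r*r'.
input y3: composing its 2 substitution steps yields center (-1/4, -1/5), radius 1/80
input y5: composing its 2 substitution steps yields center (-1/4, -1/4), radius 1/70
input y4: composing its 2 substitution steps yields center (-11/36, -5/9), radius 1/45
input y2: composing its 3 substitution steps yields center (-16/63, -71/126), radius 1/630
input y1: composing its 3 substitution steps yields center (-65/252, -139/252), radius 1/567
input y6: composing its 2 substitution steps yields center (-7/36, -5/9), radius 1/45


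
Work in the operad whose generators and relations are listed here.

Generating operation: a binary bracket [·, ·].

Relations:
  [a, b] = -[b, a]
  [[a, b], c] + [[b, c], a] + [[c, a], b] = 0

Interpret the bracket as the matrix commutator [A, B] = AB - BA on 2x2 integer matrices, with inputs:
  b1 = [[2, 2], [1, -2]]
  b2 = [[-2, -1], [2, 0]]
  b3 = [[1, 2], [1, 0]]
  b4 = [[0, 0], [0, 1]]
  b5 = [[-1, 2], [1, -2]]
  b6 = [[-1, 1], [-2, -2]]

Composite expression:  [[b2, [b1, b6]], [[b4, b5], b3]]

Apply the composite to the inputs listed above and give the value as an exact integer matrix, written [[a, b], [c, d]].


[[-10, -164], [42, 10]]

[b1, b6] = [[-5, 2], [9, 5]]
[b2, [b1, b6]] = [[-13, -14], [-2, 13]]
[b4, b5] = [[0, -2], [1, 0]]
[[b4, b5], b3] = [[-4, 2], [1, 4]]
[[b2, [b1, b6]], [[b4, b5], b3]] = [[-10, -164], [42, 10]]


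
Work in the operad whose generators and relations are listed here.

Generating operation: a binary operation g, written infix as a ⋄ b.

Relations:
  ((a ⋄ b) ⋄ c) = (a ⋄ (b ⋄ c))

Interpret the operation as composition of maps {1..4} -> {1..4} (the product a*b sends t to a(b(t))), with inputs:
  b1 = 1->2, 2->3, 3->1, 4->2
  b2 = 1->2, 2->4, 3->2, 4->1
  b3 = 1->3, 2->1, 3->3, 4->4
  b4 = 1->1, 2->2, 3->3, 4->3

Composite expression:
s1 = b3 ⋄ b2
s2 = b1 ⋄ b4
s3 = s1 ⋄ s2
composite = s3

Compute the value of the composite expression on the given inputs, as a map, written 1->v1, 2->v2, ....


1->4, 2->1, 3->1, 4->1

(b3 ⋄ b2) = 1->1, 2->4, 3->1, 4->3
(b1 ⋄ b4) = 1->2, 2->3, 3->1, 4->1
((b3 ⋄ b2) ⋄ (b1 ⋄ b4)) = 1->4, 2->1, 3->1, 4->1


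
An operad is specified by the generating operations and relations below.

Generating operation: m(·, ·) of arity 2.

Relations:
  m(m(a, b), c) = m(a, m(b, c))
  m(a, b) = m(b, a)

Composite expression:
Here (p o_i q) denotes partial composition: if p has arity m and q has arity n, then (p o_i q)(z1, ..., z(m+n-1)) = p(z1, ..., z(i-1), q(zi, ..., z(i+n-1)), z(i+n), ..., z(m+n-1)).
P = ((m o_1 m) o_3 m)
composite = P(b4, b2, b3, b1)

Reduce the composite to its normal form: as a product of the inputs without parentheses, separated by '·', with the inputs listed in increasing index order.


b1 · b2 · b3 · b4

With m associative and commutative, the b-input set is all that matters.
m(b4, b2) linearizes to b4 · b2
m(b3, b1) linearizes to b3 · b1
m(m(b4, b2), m(b3, b1)) linearizes to b4 · b2 · b3 · b1
putting the inputs in ascending order: b1 · b2 · b3 · b4


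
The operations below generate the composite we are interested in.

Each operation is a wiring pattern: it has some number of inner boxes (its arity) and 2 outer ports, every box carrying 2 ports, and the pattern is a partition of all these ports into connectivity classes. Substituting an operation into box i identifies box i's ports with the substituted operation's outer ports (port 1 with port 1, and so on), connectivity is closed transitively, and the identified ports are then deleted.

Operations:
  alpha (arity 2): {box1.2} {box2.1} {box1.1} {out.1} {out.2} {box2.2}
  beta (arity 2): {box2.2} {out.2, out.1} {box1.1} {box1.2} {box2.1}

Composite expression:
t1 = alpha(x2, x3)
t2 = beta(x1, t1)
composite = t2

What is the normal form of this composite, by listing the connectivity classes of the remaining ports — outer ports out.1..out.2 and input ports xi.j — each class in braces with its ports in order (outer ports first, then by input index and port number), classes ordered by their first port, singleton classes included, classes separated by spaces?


Substituting into beta glues patterns; closure does the rest.
after alpha, the pattern on (x2, x3) reads {out.1} {out.2} {x2.1} {x2.2} {x3.1} {x3.2} (out.j = its outer ports)
after beta, the pattern on (x1, x2, x3) reads {out.1, out.2} {x1.1} {x1.2} {x2.1} {x2.2} {x3.1} {x3.2} (out.j = its outer ports)

{out.1, out.2} {x1.1} {x1.2} {x2.1} {x2.2} {x3.1} {x3.2}


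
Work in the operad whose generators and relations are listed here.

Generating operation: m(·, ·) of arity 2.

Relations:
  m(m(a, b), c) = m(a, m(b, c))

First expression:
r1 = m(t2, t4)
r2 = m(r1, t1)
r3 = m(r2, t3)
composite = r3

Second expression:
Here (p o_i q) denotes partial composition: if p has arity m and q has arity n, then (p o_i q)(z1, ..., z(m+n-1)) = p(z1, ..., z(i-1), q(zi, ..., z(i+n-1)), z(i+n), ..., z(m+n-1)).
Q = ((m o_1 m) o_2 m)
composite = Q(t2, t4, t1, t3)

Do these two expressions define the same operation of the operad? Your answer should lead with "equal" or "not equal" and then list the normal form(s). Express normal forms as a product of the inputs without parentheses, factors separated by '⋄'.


equal — both sides give t2 ⋄ t4 ⋄ t1 ⋄ t3

Reducing the first expression gives t2 ⋄ t4 ⋄ t1 ⋄ t3
Reducing the second expression gives t2 ⋄ t4 ⋄ t1 ⋄ t3
Both agree, so they are equal.


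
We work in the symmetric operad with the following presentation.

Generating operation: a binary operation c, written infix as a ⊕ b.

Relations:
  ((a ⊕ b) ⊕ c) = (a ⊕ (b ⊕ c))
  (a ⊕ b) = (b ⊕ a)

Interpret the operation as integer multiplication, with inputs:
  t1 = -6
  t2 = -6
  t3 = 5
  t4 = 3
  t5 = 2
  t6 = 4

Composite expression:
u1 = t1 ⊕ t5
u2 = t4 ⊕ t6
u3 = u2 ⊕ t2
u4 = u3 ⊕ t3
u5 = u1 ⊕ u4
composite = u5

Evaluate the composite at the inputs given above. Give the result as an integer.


(t1 ⊕ t5) = -12
(t4 ⊕ t6) = 12
((t4 ⊕ t6) ⊕ t2) = -72
(((t4 ⊕ t6) ⊕ t2) ⊕ t3) = -360
((t1 ⊕ t5) ⊕ (((t4 ⊕ t6) ⊕ t2) ⊕ t3)) = 4320

4320


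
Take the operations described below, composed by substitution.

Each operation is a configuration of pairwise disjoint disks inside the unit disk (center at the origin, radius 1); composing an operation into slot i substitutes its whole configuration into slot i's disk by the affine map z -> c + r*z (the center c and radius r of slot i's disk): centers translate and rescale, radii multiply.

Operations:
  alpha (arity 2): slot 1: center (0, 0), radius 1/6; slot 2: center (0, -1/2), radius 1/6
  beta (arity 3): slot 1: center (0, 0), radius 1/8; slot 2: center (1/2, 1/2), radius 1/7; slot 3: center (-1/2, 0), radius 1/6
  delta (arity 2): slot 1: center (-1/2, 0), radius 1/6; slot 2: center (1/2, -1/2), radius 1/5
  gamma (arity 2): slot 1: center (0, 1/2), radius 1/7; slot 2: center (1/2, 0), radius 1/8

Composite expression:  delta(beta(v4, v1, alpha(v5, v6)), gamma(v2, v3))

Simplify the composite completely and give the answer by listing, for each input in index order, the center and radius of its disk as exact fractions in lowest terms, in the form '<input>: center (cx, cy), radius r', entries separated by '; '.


v1: center (-5/12, 1/12), radius 1/42; v2: center (1/2, -2/5), radius 1/35; v3: center (3/5, -1/2), radius 1/40; v4: center (-1/2, 0), radius 1/48; v5: center (-7/12, 0), radius 1/216; v6: center (-7/12, -1/72), radius 1/216


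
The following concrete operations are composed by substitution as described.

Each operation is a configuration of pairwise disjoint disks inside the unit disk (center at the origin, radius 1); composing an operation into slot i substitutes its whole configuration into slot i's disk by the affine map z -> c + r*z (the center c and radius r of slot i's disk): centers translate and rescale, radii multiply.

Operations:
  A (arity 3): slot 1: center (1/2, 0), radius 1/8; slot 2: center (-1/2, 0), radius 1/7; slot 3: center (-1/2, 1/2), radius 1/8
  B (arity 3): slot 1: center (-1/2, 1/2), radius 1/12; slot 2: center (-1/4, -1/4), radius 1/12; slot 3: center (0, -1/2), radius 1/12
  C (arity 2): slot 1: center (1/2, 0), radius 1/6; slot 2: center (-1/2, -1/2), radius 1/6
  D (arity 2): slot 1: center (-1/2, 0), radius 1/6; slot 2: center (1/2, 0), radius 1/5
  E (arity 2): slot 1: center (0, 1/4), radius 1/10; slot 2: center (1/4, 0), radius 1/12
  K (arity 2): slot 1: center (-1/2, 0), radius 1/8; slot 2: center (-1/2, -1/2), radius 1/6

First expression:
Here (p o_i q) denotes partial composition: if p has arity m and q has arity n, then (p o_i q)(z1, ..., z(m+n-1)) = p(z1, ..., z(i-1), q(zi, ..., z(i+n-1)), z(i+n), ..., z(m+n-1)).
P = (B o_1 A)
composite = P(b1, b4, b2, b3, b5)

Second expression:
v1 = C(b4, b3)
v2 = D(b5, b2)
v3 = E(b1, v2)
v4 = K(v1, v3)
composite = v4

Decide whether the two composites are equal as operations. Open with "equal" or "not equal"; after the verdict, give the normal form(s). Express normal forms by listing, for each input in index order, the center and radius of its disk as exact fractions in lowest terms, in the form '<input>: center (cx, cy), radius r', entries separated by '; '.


not equal; first: b1: center (-11/24, 1/2), radius 1/96; b2: center (-13/24, 13/24), radius 1/96; b3: center (-1/4, -1/4), radius 1/12; b4: center (-13/24, 1/2), radius 1/84; b5: center (0, -1/2), radius 1/12; second: b1: center (-1/2, -11/24), radius 1/60; b2: center (-65/144, -1/2), radius 1/360; b3: center (-9/16, -1/16), radius 1/48; b4: center (-7/16, 0), radius 1/48; b5: center (-67/144, -1/2), radius 1/432

The first expression reduces to b1: center (-11/24, 1/2), radius 1/96; b2: center (-13/24, 13/24), radius 1/96; b3: center (-1/4, -1/4), radius 1/12; b4: center (-13/24, 1/2), radius 1/84; b5: center (0, -1/2), radius 1/12
The second expression reduces to b1: center (-1/2, -11/24), radius 1/60; b2: center (-65/144, -1/2), radius 1/360; b3: center (-9/16, -1/16), radius 1/48; b4: center (-7/16, 0), radius 1/48; b5: center (-67/144, -1/2), radius 1/432
They disagree, so not equal.


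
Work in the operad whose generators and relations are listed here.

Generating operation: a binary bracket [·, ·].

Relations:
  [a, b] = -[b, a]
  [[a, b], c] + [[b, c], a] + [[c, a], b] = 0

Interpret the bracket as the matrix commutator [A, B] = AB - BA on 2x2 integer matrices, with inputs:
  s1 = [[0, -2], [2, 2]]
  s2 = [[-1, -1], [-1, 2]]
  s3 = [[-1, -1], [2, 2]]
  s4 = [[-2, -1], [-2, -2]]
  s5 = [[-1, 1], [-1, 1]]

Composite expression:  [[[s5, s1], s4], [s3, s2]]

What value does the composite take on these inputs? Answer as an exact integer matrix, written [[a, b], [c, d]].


[[0, 0], [-108, 0]]


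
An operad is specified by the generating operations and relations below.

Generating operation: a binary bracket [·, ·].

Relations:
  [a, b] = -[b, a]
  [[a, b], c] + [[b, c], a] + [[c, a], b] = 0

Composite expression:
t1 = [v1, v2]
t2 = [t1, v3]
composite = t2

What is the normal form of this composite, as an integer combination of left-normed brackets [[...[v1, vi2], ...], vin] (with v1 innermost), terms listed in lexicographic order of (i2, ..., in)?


In the tensor algebra, words opening v1 carry the v1-anchored form.
Composite bracket: [[v1, v2], v3]
Expanding via [a, b] = ab - ba: 4 signed words (2^2 = 4).
The v1-initial words carry the normal form:
  the word v1v2v3 carries sign +1 and contributes +[[v1, v2], v3]

[[v1, v2], v3]


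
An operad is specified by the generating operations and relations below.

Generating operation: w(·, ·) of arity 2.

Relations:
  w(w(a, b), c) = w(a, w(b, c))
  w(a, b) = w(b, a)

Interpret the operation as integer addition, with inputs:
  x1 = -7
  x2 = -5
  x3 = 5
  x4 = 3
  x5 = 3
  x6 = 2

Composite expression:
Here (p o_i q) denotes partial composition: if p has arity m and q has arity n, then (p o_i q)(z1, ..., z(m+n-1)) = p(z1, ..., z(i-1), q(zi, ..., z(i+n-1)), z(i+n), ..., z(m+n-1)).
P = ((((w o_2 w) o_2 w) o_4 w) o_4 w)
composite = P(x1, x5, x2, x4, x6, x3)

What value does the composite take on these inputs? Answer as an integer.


1

w(x5, x2) = -2
w(x4, x6) = 5
w(w(x4, x6), x3) = 10
w(w(x5, x2), w(w(x4, x6), x3)) = 8
w(x1, w(w(x5, x2), w(w(x4, x6), x3))) = 1


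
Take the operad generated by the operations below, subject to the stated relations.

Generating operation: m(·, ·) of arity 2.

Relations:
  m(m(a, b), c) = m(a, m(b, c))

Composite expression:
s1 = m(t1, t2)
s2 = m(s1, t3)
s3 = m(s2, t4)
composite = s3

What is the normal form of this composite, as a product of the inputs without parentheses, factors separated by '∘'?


t1 ∘ t2 ∘ t3 ∘ t4

Key point: m is associative — brackets drop, the t-order remains.
m(t1, t2) flattens to t1 ∘ t2
m(m(t1, t2), t3) flattens to t1 ∘ t2 ∘ t3
m(m(m(t1, t2), t3), t4) flattens to t1 ∘ t2 ∘ t3 ∘ t4


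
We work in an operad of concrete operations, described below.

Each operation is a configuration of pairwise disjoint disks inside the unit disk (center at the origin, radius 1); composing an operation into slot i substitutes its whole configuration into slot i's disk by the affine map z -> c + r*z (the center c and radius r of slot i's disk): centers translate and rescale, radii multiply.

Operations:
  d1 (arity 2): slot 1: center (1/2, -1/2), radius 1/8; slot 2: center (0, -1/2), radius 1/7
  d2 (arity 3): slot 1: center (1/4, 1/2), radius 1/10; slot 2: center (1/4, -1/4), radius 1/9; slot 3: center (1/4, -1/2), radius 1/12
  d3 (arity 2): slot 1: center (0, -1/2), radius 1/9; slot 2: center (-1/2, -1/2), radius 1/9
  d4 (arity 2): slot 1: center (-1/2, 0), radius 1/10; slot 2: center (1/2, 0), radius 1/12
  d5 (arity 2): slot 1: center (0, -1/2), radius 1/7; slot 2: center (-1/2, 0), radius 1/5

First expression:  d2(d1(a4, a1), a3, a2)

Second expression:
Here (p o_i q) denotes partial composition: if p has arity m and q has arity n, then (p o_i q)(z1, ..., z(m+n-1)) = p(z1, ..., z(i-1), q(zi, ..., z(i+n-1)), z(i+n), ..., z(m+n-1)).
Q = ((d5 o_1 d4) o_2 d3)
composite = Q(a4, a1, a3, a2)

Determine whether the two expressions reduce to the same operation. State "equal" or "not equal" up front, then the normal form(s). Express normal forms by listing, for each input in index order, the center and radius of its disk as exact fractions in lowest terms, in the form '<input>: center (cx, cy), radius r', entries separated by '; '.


not equal: they reduce to a1: center (1/4, 9/20), radius 1/70; a2: center (1/4, -1/2), radius 1/12; a3: center (1/4, -1/4), radius 1/9; a4: center (3/10, 9/20), radius 1/80 and a1: center (1/14, -85/168), radius 1/756; a2: center (-1/2, 0), radius 1/5; a3: center (11/168, -85/168), radius 1/756; a4: center (-1/14, -1/2), radius 1/70

The first expression reduces to a1: center (1/4, 9/20), radius 1/70; a2: center (1/4, -1/2), radius 1/12; a3: center (1/4, -1/4), radius 1/9; a4: center (3/10, 9/20), radius 1/80
The second expression reduces to a1: center (1/14, -85/168), radius 1/756; a2: center (-1/2, 0), radius 1/5; a3: center (11/168, -85/168), radius 1/756; a4: center (-1/14, -1/2), radius 1/70
The normal forms differ: not equal.


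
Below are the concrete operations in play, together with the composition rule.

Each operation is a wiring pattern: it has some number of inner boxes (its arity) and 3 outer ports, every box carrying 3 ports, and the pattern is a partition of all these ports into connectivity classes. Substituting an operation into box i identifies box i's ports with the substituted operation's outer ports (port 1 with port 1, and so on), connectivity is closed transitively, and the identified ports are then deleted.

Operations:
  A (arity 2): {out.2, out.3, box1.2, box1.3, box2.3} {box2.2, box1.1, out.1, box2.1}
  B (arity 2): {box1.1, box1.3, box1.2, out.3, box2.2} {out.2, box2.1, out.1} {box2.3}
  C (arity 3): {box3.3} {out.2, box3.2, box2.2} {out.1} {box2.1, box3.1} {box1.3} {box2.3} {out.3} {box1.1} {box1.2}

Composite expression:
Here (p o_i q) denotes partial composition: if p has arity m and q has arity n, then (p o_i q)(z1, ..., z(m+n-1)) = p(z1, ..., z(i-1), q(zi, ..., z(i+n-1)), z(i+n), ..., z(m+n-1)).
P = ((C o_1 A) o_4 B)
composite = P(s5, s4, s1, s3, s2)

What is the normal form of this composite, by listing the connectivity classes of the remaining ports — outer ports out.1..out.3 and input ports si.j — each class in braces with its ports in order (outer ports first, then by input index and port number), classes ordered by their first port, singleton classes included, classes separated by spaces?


After gluing at C, chains via deleted ports link the s-ports.
through A, on inputs (s5, s4): {out.1, s4.1, s4.2, s5.1} {out.2, out.3, s4.3, s5.2, s5.3} (out.j = stage outer ports)
through B, on inputs (s3, s2): {out.1, out.2, s2.1} {out.3, s2.2, s3.1, s3.2, s3.3} {s2.3} (out.j = stage outer ports)
through C, on inputs (s5, s4, s1, s3, s2): {out.1} {out.2, s1.1, s1.2, s2.1} {out.3} {s1.3} {s2.2, s3.1, s3.2, s3.3} {s2.3} {s4.1, s4.2, s5.1} {s4.3, s5.2, s5.3} (out.j = stage outer ports)

{out.1} {out.2, s1.1, s1.2, s2.1} {out.3} {s1.3} {s2.2, s3.1, s3.2, s3.3} {s2.3} {s4.1, s4.2, s5.1} {s4.3, s5.2, s5.3}


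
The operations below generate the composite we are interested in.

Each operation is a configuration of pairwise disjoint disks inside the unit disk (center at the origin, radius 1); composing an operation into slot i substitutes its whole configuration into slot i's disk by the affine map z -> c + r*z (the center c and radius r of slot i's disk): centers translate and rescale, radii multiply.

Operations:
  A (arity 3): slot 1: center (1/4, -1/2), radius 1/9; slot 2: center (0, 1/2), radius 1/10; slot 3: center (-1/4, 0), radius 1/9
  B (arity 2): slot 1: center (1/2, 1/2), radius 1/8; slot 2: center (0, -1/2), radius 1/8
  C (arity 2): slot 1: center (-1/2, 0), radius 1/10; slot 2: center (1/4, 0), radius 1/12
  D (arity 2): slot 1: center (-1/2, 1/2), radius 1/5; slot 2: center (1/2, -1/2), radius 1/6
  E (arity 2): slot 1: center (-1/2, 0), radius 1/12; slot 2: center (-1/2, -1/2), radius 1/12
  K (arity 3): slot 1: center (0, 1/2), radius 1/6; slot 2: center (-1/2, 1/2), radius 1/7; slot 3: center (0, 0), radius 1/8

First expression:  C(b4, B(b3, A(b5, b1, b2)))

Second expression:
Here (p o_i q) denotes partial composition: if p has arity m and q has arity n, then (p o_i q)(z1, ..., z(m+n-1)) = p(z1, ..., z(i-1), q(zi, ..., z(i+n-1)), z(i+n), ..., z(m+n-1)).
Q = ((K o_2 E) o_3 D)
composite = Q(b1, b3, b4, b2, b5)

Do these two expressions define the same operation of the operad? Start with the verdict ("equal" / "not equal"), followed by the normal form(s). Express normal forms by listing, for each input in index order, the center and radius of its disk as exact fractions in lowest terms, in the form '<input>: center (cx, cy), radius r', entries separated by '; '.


not equal; the first gives b1: center (1/4, -7/192), radius 1/960; b2: center (95/384, -1/24), radius 1/864; b3: center (7/24, 1/24), radius 1/96; b4: center (-1/2, 0), radius 1/10; b5: center (97/384, -3/64), radius 1/864 and the second b1: center (0, 1/2), radius 1/6; b2: center (-95/168, 71/168), radius 1/504; b3: center (-4/7, 1/2), radius 1/84; b4: center (-97/168, 73/168), radius 1/420; b5: center (0, 0), radius 1/8


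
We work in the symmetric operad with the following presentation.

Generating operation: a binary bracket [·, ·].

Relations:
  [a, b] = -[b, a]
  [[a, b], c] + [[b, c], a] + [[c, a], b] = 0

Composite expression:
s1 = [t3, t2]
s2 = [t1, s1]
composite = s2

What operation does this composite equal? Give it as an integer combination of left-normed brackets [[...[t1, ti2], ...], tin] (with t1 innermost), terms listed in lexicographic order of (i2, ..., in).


In the tensor algebra, words opening t1 carry the t1-anchored form.
Composite bracket: [t1, [t3, t2]]
Each bracket splits as ab - ba, giving 4 signed words (2^2 = 4).
Words beginning with t1 determine it all:
  t1t2t3 appears with sign -1, giving the term -[[t1, t2], t3]
  t1t3t2 appears with sign +1, giving the term +[[t1, t3], t2]

-[[t1, t2], t3] + [[t1, t3], t2]


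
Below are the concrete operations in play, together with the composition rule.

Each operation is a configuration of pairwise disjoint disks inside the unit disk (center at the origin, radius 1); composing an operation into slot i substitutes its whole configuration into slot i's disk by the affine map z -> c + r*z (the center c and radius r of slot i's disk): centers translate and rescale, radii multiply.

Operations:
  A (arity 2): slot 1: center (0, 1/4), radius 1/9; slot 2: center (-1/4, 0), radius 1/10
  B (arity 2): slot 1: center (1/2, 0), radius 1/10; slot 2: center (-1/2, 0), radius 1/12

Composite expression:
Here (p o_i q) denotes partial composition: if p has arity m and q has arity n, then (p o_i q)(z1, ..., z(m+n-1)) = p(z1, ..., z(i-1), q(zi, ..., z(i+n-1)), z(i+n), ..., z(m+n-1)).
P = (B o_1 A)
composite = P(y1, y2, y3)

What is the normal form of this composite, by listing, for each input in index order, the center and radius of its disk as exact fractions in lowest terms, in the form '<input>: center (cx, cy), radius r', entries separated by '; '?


Affine substitution under B: radii multiply and y-centers shift.
y1 passes through 2 substitutions, ending at center (1/2, 1/40), radius 1/90
y2 passes through 2 substitutions, ending at center (19/40, 0), radius 1/100
y3 passes through 1 substitution, ending at center (-1/2, 0), radius 1/12

y1: center (1/2, 1/40), radius 1/90; y2: center (19/40, 0), radius 1/100; y3: center (-1/2, 0), radius 1/12


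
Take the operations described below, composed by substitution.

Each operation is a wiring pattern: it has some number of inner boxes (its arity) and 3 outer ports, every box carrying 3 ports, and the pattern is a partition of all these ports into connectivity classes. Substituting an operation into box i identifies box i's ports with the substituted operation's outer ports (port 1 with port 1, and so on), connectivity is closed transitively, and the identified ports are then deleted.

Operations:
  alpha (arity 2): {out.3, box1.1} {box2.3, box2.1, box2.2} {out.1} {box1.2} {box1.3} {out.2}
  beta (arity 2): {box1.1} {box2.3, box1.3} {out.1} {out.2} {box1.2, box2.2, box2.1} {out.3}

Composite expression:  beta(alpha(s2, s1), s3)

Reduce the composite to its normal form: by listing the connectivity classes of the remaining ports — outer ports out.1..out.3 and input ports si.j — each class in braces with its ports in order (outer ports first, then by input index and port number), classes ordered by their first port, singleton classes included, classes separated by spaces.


{out.1} {out.2} {out.3} {s1.1, s1.2, s1.3} {s2.1, s3.3} {s2.2} {s2.3} {s3.1, s3.2}


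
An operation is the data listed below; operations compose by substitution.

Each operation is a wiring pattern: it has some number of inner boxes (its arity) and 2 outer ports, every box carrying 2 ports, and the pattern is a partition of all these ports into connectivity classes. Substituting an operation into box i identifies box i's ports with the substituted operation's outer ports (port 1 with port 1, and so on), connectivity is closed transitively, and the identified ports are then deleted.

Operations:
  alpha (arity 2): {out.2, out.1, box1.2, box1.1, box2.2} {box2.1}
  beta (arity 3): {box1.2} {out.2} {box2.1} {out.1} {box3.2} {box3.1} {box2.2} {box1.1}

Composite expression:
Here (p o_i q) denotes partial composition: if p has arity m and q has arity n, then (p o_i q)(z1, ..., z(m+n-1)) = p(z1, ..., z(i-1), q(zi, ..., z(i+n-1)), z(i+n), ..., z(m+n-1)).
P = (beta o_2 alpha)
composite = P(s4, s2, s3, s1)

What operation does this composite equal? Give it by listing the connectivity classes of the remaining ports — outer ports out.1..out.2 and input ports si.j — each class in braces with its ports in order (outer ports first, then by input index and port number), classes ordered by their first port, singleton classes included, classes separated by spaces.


{out.1} {out.2} {s1.1} {s1.2} {s2.1, s2.2, s3.2} {s3.1} {s4.1} {s4.2}


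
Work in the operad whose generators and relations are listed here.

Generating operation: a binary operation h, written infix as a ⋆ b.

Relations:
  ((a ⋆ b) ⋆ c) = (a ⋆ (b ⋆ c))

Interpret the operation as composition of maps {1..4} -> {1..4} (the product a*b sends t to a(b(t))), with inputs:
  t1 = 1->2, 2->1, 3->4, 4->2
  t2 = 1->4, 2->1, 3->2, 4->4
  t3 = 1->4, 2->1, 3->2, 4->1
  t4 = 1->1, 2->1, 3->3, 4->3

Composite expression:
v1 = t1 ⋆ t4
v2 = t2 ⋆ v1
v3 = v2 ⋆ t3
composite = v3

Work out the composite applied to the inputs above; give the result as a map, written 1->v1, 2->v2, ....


1->4, 2->1, 3->1, 4->1

(t1 ⋆ t4) = 1->2, 2->2, 3->4, 4->4
(t2 ⋆ (t1 ⋆ t4)) = 1->1, 2->1, 3->4, 4->4
((t2 ⋆ (t1 ⋆ t4)) ⋆ t3) = 1->4, 2->1, 3->1, 4->1


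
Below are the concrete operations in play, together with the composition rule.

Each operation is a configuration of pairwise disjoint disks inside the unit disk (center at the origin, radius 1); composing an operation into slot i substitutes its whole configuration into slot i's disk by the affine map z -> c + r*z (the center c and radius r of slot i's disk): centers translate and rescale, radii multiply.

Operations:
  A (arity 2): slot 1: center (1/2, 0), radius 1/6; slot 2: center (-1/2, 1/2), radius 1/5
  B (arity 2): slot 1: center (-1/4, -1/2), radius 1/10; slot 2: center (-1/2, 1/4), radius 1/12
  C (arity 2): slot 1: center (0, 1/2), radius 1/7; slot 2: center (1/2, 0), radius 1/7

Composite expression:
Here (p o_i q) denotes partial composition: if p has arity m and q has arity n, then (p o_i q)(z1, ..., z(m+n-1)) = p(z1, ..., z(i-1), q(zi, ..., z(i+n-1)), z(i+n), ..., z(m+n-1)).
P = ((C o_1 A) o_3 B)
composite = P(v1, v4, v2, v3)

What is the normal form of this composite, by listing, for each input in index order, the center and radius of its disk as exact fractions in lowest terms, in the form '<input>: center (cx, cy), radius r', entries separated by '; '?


Nesting under C composes maps z -> c + r*z down each v-path.
for v1, the 2-step affine chain lands on center (1/14, 1/2), radius 1/42
for v4, the 2-step affine chain lands on center (-1/14, 4/7), radius 1/35
for v2, the 2-step affine chain lands on center (13/28, -1/14), radius 1/70
for v3, the 2-step affine chain lands on center (3/7, 1/28), radius 1/84

v1: center (1/14, 1/2), radius 1/42; v2: center (13/28, -1/14), radius 1/70; v3: center (3/7, 1/28), radius 1/84; v4: center (-1/14, 4/7), radius 1/35


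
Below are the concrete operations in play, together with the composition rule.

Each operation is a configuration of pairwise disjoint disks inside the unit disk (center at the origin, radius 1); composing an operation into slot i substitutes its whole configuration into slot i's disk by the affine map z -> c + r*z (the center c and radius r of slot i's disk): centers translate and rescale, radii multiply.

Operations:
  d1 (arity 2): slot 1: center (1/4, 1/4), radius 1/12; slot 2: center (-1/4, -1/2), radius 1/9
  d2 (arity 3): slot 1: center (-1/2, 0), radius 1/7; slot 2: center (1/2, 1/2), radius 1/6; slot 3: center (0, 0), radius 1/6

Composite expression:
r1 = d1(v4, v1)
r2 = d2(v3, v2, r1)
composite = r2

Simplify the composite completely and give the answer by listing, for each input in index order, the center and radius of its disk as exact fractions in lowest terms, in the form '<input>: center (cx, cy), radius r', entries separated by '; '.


Follow each v-input down from d2: c' goes to c + r*c', radius to r*r'.
input v3: applying the 1 nested substitution gives center (-1/2, 0), radius 1/7
input v2: applying the 1 nested substitution gives center (1/2, 1/2), radius 1/6
input v4: applying the 2 nested substitutions gives center (1/24, 1/24), radius 1/72
input v1: applying the 2 nested substitutions gives center (-1/24, -1/12), radius 1/54

v1: center (-1/24, -1/12), radius 1/54; v2: center (1/2, 1/2), radius 1/6; v3: center (-1/2, 0), radius 1/7; v4: center (1/24, 1/24), radius 1/72


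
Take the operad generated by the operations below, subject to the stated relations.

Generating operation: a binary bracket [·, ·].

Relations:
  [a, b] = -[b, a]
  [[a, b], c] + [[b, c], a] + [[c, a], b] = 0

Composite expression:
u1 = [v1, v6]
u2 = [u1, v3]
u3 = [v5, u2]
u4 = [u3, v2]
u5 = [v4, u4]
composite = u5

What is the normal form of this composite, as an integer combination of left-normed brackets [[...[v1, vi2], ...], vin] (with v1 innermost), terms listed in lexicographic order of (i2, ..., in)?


[[[[[v1, v6], v3], v5], v2], v4]

Antisymmetry and Jacobi reduce to v1-anchored left-normed brackets.
Composite bracket: [v4, [[v5, [[v1, v6], v3]], v2]]
Applying ab - ba throughout gives 32 signed words (2^5 = 32).
Collect the words opening with v1:
  word v1v6v3v5v2v4 has sign +1, contributing +[[[[[v1, v6], v3], v5], v2], v4]


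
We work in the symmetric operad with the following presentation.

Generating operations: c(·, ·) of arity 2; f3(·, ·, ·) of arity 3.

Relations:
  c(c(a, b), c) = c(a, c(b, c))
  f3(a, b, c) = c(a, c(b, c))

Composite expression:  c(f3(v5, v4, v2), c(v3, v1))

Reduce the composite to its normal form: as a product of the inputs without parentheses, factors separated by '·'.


v5 · v4 · v2 · v3 · v1

The c-tree's shape is irrelevant; the v-reading-order decides.
f3(v5, v4, v2) linearizes to v5 · v4 · v2
c(v3, v1) linearizes to v3 · v1
c(f3(v5, v4, v2), c(v3, v1)) linearizes to v5 · v4 · v2 · v3 · v1


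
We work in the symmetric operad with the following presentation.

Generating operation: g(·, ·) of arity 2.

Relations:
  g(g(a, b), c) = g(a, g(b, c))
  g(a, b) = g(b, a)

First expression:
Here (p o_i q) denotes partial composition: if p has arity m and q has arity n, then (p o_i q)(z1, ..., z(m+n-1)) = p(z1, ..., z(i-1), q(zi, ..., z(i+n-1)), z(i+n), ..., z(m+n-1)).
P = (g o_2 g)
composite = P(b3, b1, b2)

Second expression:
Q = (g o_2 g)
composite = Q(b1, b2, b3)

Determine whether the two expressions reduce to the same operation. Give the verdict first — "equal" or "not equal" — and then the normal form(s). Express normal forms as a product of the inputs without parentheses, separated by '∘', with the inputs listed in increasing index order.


equal — both sides give b1 ∘ b2 ∘ b3

The first composite normalizes to b1 ∘ b2 ∘ b3
The second composite normalizes to b1 ∘ b2 ∘ b3
Same normal form: equal.


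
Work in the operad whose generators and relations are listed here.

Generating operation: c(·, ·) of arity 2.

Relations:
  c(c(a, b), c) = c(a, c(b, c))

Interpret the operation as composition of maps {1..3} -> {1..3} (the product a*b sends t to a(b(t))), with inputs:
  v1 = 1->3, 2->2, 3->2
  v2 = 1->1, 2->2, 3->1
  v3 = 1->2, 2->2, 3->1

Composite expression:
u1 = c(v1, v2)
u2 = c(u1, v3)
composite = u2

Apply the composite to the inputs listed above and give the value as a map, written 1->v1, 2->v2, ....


1->2, 2->2, 3->3

c(v1, v2) = 1->3, 2->2, 3->3
c(c(v1, v2), v3) = 1->2, 2->2, 3->3


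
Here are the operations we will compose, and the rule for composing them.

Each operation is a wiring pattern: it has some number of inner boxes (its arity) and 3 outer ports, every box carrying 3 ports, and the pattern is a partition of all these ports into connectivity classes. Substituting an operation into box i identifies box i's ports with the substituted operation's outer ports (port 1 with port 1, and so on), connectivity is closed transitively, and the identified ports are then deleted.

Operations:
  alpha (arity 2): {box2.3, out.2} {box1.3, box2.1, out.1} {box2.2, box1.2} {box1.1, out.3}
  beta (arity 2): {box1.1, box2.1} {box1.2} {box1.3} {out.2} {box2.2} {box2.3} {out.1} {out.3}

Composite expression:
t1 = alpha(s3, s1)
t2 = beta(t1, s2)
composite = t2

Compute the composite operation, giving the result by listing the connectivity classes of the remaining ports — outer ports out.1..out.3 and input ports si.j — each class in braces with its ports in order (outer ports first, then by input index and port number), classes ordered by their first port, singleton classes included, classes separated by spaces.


{out.1} {out.2} {out.3} {s1.1, s2.1, s3.3} {s1.2, s3.2} {s1.3} {s2.2} {s2.3} {s3.1}

Connectivity passes through glued beta-boundaries; trace each wire chain.
alpha over (s3, s1) gives {out.1, s1.1, s3.3} {out.2, s1.3} {out.3, s3.1} {s1.2, s3.2}, out.j being that stage's outer ports
beta over (s3, s1, s2) gives {out.1} {out.2} {out.3} {s1.1, s2.1, s3.3} {s1.2, s3.2} {s1.3} {s2.2} {s2.3} {s3.1}, out.j being that stage's outer ports


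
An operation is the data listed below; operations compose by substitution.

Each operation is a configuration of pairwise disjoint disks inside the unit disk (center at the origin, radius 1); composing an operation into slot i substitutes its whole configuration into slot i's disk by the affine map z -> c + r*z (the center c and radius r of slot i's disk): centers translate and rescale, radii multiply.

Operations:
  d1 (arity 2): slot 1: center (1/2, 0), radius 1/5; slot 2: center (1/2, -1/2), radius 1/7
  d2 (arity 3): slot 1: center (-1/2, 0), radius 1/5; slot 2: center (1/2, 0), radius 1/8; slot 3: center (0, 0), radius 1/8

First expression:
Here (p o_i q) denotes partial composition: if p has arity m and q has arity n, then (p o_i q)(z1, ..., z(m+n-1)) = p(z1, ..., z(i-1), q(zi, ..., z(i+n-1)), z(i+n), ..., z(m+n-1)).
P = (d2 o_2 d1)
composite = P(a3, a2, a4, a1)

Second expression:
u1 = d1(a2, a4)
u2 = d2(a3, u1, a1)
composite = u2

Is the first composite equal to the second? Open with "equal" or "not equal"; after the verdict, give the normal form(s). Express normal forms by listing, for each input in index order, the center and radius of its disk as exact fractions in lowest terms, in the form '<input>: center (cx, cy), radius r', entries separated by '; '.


equal; the common form is a1: center (0, 0), radius 1/8; a2: center (9/16, 0), radius 1/40; a3: center (-1/2, 0), radius 1/5; a4: center (9/16, -1/16), radius 1/56

Normal form of the first expression: a1: center (0, 0), radius 1/8; a2: center (9/16, 0), radius 1/40; a3: center (-1/2, 0), radius 1/5; a4: center (9/16, -1/16), radius 1/56
Normal form of the second expression: a1: center (0, 0), radius 1/8; a2: center (9/16, 0), radius 1/40; a3: center (-1/2, 0), radius 1/5; a4: center (9/16, -1/16), radius 1/56
The forms coincide; equal.


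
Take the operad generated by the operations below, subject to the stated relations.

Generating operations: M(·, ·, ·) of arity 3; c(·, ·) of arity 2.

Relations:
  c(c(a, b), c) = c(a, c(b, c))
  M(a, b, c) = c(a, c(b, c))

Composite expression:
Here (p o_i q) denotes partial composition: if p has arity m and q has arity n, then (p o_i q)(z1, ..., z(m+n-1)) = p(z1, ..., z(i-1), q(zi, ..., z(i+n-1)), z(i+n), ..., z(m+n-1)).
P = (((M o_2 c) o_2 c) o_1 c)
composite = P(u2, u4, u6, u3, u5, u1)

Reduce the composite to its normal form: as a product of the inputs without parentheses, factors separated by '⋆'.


u2 ⋆ u4 ⋆ u6 ⋆ u3 ⋆ u5 ⋆ u1

Associativity of M dissolves the nesting; only the u-input order survives.
c(u2, u4) reduces to u2 ⋆ u4
c(u6, u3) reduces to u6 ⋆ u3
c(c(u6, u3), u5) reduces to u6 ⋆ u3 ⋆ u5
M(c(u2, u4), c(c(u6, u3), u5), u1) reduces to u2 ⋆ u4 ⋆ u6 ⋆ u3 ⋆ u5 ⋆ u1


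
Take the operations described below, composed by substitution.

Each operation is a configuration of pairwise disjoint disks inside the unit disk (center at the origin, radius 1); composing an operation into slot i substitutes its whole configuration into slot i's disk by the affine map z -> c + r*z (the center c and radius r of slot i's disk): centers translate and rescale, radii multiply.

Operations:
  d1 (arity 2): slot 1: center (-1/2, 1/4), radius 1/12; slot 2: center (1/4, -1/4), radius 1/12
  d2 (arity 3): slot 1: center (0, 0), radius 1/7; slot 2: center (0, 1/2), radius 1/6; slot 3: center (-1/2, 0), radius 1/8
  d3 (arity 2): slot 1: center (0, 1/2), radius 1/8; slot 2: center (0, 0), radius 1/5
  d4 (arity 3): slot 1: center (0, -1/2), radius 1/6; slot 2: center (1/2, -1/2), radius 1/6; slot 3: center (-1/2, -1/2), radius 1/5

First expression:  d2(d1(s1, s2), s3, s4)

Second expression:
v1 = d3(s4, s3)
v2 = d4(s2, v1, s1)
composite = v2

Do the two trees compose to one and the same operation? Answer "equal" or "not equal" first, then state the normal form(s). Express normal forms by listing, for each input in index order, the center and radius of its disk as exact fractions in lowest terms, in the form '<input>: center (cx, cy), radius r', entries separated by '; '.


Normal form of the first expression: s1: center (-1/14, 1/28), radius 1/84; s2: center (1/28, -1/28), radius 1/84; s3: center (0, 1/2), radius 1/6; s4: center (-1/2, 0), radius 1/8
Normal form of the second expression: s1: center (-1/2, -1/2), radius 1/5; s2: center (0, -1/2), radius 1/6; s3: center (1/2, -1/2), radius 1/30; s4: center (1/2, -5/12), radius 1/48
Different reductions; not equal.

not equal; the first gives s1: center (-1/14, 1/28), radius 1/84; s2: center (1/28, -1/28), radius 1/84; s3: center (0, 1/2), radius 1/6; s4: center (-1/2, 0), radius 1/8 and the second s1: center (-1/2, -1/2), radius 1/5; s2: center (0, -1/2), radius 1/6; s3: center (1/2, -1/2), radius 1/30; s4: center (1/2, -5/12), radius 1/48
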